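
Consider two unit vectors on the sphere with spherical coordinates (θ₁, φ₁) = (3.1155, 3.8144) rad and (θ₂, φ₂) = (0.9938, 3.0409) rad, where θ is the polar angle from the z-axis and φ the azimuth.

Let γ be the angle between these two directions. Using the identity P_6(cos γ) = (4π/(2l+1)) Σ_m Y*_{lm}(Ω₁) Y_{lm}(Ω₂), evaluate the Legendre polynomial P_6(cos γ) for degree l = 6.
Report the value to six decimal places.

0.297832

Expand P_6 via completeness: Σ_{m} conj(Y_{6,m}) at Ω₁ times Y_{6,m} at Ω₂ —
  m=-6: (-0.000000-0.000000i) × (+0.137785+0.095107i) = -0.000000-0.000000i  (running Σ = -0.000000-0.000000i)
  m=-5: (-0.000000-0.000000i) × (-0.330651-0.182125i) = +0.000000+0.000000i  (running Σ = +0.000000+0.000000i)
  m=-4: (-0.000001+0.000001i) × (+0.368168+0.156863i) = -0.000001+0.000000i  (running Σ = -0.000001+0.000000i)
  m=-3: (-0.000040+0.000083i) × (-0.054599-0.017014i) = +0.000004-0.000004i  (running Σ = +0.000003-0.000004i)
  m=-2: (+0.000790+0.003450i) × (-0.321470-0.065629i) = -0.000028-0.001161i  (running Σ = -0.000025-0.001165i)
  m=-1: (+0.067019+0.053403i) × (+0.188359+0.019031i) = +0.011607+0.011334i  (running Σ = +0.011583+0.010169i)
  m=0: (+1.009849-0.000000i) × (+0.282165+0.000000i) = +0.284944+0.000000i  (running Σ = +0.296527+0.010169i)
  m=1: (-0.067019+0.053403i) × (-0.188359+0.019031i) = +0.011607-0.011334i  (running Σ = +0.308135-0.001165i)
  m=2: (+0.000790-0.003450i) × (-0.321470+0.065629i) = -0.000028+0.001161i  (running Σ = +0.308107-0.000004i)
  m=3: (+0.000040+0.000083i) × (+0.054599-0.017014i) = +0.000004+0.000004i  (running Σ = +0.308110+0.000000i)
  m=4: (-0.000001-0.000001i) × (+0.368168-0.156863i) = -0.000001-0.000000i  (running Σ = +0.308110+0.000000i)
  m=5: (+0.000000-0.000000i) × (+0.330651-0.182125i) = +0.000000-0.000000i  (running Σ = +0.308110-0.000000i)
  m=6: (-0.000000+0.000000i) × (+0.137785-0.095107i) = -0.000000+0.000000i  (running Σ = +0.308110-0.000000i)
Σ over m = +0.308110-0.000000i; ×(4π/13) → +0.297832-0.000000i. Real part: 0.297832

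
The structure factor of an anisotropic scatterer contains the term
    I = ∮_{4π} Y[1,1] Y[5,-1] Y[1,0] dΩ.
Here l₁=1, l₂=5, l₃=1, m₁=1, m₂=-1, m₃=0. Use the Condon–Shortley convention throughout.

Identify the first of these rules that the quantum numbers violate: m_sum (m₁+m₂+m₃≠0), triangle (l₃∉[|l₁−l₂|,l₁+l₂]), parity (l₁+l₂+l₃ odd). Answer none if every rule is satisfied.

m₁+m₂+m₃ = 1 − 1 + 0 = 0  ✓
triangle: need |l₁−l₂| ≤ l₃ ≤ l₁+l₂ = [4,6]; l₃=1 is outside  ✗
parity: l₁+l₂+l₃ = 7 is odd

triangle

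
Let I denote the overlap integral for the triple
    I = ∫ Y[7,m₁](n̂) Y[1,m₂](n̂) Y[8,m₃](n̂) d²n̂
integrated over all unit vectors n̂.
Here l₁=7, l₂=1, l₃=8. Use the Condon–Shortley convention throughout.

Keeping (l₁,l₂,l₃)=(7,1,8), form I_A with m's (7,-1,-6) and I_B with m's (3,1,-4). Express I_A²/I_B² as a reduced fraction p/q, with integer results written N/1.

Shared (l₁,l₂,l₃)=(7,1,8): N and (l;000)² cancel in I_A²/I_B².
A: Δ = 0!·14!·2!/17! = 1/2040; Racah Σ t=0..0: t=0:+1/174356582400 = 1/174356582400; ⇒ 3j(7 1 8; 7 -1 -6)² = 1/2040, sgn +1
B: Δ = 0!·14!·2!/17! = 1/2040; Racah Σ t=0..0: t=0:+1/174182400 = 1/174182400; ⇒ 3j(7 1 8; 3 1 -4)² = 11/340, sgn +1
I_A²/I_B² = (1/2040)/(11/340) = 1/66

1/66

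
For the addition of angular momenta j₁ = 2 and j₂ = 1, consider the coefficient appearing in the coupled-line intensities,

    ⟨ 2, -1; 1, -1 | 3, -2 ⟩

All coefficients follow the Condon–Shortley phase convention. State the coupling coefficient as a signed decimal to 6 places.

√[7·0!4!2!/7! · 1!3!0!2!1!5!] = √(96)
  +(−1)^0/∏(0,0,3,0,1,2)! = 1/12  (running 1/12)
⟨..|..⟩ = √(96)·(1/12) = +0.816497

+√(2/3) = +0.816497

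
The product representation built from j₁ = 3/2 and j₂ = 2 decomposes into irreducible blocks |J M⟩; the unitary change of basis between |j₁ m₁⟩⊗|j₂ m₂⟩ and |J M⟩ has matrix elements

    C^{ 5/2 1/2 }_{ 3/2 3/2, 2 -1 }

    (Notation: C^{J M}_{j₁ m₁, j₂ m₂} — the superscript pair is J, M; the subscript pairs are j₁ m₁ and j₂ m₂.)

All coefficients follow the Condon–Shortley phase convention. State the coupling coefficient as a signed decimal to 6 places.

+√(27/70) = +0.621059

triangle: 1!×2!×3!/7! = 12/5040
(j±m)!: 3!×0!×1!×3!×3!×2! = 432
prefactor² = (2J+1)×Δ×N² = 216/35
  k=0: +1/(0!×1!×0!×1!×2!×2!) = 1/4
Σ = 1/4  ⇒  CG² = 216/35×(1/4)² = 27/70
CG = +√(27/70) = +0.621059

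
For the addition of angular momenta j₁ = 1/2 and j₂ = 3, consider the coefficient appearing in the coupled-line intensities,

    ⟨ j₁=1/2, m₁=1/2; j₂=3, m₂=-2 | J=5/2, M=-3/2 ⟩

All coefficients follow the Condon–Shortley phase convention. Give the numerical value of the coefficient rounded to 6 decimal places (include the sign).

triangle: 1!×0!×5!/7! = 120/5040
(j±m)!: 1!×0!×1!×5!×1!×4! = 2880
prefactor² = (2J+1)×Δ×N² = 2880/7
  k=0: +1/(0!×1!×0!×1!×0!×4!) = 1/24
Σ = 1/24  ⇒  CG² = 2880/7×(1/24)² = 5/7
CG = +√(5/7) = +0.845154

+√(5/7) ≈ +0.845154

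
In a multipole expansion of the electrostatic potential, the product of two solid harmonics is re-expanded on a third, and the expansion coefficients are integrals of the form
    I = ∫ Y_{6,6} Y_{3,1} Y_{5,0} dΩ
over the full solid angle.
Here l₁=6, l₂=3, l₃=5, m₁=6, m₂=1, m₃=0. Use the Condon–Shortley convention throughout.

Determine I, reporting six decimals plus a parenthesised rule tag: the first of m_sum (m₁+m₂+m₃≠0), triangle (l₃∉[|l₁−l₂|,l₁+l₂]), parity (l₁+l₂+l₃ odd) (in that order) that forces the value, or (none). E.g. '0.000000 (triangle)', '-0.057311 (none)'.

m-sum = 6 + 1 + 0 = 7 ≠ 0 ⇒ I = 0

0.000000 (m_sum)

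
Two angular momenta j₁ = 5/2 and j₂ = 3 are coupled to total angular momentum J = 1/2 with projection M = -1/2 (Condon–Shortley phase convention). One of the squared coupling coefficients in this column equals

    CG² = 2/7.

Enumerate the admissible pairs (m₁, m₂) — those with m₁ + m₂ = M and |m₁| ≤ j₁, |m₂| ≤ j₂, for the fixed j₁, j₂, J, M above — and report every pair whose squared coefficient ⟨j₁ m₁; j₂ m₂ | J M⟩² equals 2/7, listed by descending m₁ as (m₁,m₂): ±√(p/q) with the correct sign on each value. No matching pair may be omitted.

(5/2,-3): +√(2/7)

Admissible pairs with m₁+m₂ = M = -1/2: (-5/2,2), (-3/2,1), (-1/2,0), (1/2,-1), (3/2,-2), (5/2,-3)
  (m₁,m₂)=(5/2,-3): CG² = 2/7, CG = +√(2/7)   ← matches the target
  (m₁,m₂)=(3/2,-2): CG² = 5/21, CG = −√(5/21)
  (m₁,m₂)=(1/2,-1): CG² = 4/21, CG = +√(4/21)
  (m₁,m₂)=(-1/2,0): CG² = 1/7, CG = −√(1/7)
  (m₁,m₂)=(-3/2,1): CG² = 2/21, CG = +√(2/21)
  (m₁,m₂)=(-5/2,2): CG² = 1/21, CG = −√(1/21)
Pairs with CG² = 2/7: (5/2,-3): +√(2/7)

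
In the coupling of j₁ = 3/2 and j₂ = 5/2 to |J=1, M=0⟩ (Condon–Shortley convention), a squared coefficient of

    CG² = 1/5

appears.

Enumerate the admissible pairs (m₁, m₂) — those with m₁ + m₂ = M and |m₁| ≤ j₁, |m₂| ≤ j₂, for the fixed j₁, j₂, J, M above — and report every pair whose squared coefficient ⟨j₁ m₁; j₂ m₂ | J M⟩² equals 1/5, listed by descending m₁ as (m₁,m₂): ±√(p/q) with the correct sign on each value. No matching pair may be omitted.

Admissible pairs with m₁+m₂ = M = 0: (-3/2,3/2), (-1/2,1/2), (1/2,-1/2), (3/2,-3/2)
  (m₁,m₂)=(3/2,-3/2): CG² = 1/5, CG = +√(1/5)   ← matches the target
  (m₁,m₂)=(1/2,-1/2): CG² = 3/10, CG = −√(3/10)
  (m₁,m₂)=(-1/2,1/2): CG² = 3/10, CG = +√(3/10)
  (m₁,m₂)=(-3/2,3/2): CG² = 1/5, CG = −√(1/5)   ← matches the target
Pairs with CG² = 1/5: (3/2,-3/2): +√(1/5); (-3/2,3/2): −√(1/5)

(3/2,-3/2): +√(1/5); (-3/2,3/2): −√(1/5)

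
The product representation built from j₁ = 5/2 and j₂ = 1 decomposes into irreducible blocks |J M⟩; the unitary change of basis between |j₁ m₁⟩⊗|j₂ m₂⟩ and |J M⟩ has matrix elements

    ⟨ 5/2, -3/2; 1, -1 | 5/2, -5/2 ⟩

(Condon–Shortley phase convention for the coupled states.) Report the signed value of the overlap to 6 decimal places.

j₁+j₂−J=1  J+j₁−j₂=4  J−j₁+j₂=1  j₁+j₂+J+1=7
(j₁±m₁, j₂±m₂, J±M) = (1,4,0,2,0,5)
P² = 1152/7
sum k=0..0:
  [0] +1/24 = 1/24
S = 1/24
C² = P²·S² = 2/7 ; C = +0.534522

+0.534522  (= +√(2/7))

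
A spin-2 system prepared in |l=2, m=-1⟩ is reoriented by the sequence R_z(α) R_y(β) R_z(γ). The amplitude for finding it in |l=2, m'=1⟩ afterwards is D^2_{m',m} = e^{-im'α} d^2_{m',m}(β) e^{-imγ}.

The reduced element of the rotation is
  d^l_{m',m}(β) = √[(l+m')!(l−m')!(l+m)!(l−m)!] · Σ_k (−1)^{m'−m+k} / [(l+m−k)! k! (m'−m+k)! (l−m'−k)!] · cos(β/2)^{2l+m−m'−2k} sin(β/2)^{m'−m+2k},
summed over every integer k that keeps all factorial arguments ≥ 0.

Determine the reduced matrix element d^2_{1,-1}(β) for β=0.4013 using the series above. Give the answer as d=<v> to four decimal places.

d^2_{1,-1}(β=0.4013) via the finite sum:
Half-angle: c=0.979937, s=0.199306. N=√(6·1·1·6)=6.000000
The bounds max(0,m−m')=0 and min(l+m,l−m')=1 give 2 terms
  k=0: (−1)^2·6.0000/(2)·0.9799^2·0.1993^2 = +0.114435
  k=1: (−1)^3·6.0000/(6)·0.9799^0·0.1993^4 = -0.001578
d^2_{1,-1}(0.4013) = +0.114435 -0.001578 = +0.112857

d=0.1129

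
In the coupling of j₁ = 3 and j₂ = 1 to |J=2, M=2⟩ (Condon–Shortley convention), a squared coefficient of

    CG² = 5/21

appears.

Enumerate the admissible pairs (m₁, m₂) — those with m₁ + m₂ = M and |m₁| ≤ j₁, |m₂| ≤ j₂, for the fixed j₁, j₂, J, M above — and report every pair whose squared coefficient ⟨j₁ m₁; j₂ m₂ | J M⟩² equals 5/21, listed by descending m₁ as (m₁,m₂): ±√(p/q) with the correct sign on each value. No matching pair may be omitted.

(2,0): −√(5/21)

Admissible pairs with m₁+m₂ = M = 2: (1,1), (2,0), (3,-1)
  (m₁,m₂)=(3,-1): CG² = 5/7, CG = +√(5/7)
  (m₁,m₂)=(2,0): CG² = 5/21, CG = −√(5/21)   ← matches the target
  (m₁,m₂)=(1,1): CG² = 1/21, CG = +√(1/21)
Pairs with CG² = 5/21: (2,0): −√(5/21)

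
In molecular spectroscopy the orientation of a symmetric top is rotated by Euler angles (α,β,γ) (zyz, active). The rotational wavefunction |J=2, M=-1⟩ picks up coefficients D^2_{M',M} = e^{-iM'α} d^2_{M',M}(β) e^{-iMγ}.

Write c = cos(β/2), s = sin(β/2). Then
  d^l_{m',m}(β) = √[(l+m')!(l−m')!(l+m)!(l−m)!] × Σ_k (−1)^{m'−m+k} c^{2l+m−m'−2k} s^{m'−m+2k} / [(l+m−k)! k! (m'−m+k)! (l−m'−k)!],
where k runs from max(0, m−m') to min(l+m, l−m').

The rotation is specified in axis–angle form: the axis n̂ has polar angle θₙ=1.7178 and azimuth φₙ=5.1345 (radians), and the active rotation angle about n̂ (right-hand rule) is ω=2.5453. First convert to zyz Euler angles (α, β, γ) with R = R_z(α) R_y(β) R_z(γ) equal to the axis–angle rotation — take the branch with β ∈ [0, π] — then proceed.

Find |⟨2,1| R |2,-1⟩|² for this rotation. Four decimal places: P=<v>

Axis–angle → zyz. n̂ = (sinθₙcosφₙ, sinθₙsinφₙ, cosθₙ) = (+0.405268, -0.902387, -0.146475), ω = 2.5453.
R = I cosω + sinω [n̂]ₓ + (1−cosω) n̂n̂ᵀ gives
  R = [-0.527283, -0.586048, -0.615240; -0.750562, +0.660652, +0.013953; +0.398283, +0.469133, -0.788216]
β = atan2(√(R₁₃²+R₂₃²), R₃₃) = 2.478701; α = atan2(R₂₃, R₁₃) mod 2π = 3.118917; γ = atan2(R₃₂, −R₃₁) mod 2π = 2.274695
D^2_{1,-1}(3.1189,2.4787,2.2747) = e^{-i·1·3.1189}·d^2_{1,-1}(2.4787)·e^{-i·-1·2.2747}. Compute d first:
Half-angle: c=0.325410, s=0.945573. N=√(6·1·1·6)=6.000000
The bounds max(0,m−m')=0 and min(l+m,l−m')=1 give 2 terms
  k=0: (−1)^2·6.0000/(2)·0.3254^2·0.9456^2 = +0.284036
  k=1: (−1)^3·6.0000/(6)·0.3254^0·0.9456^4 = -0.799429
d^2_{1,-1}(2.4787) = +0.284036 -0.799429 = -0.515393
|D^2_{1,-1}|² = |d^2_{1,-1}(β)|² = (-0.515393)² = 0.265630 (the z-rotation phases have unit modulus)

P=0.2656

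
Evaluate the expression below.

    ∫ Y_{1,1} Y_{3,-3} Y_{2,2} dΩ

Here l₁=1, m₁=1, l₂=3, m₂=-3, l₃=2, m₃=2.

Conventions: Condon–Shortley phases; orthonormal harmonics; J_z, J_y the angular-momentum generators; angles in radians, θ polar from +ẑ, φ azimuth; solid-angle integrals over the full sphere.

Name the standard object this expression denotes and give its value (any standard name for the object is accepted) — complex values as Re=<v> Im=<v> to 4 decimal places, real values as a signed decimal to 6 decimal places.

Gaunt coefficient, -0.319865

This is a Gaunt coefficient — the integral of a triple product of spherical harmonics over the sphere.
Rules hold: Σm=0, L=6 even, 2≤2≤4.
N = 3·7·5 = 105
Δ = 2!·0!·4!/7! = 1/105
Racah Σ t=1..1: t=1:−1/4 = -1/4
⇒ 3j(1 3 2; 0 0 0)² = 3/35, sgn -1
Racah Σ t=0..0: t=0:+1/48 = 1/48
⇒ 3j(1 3 2; 1 -3 2)² = 1/7, sgn +1
4πI² = N·(3j₀)²·(3jₘ)² = 9/7
I = -1·√(1.28571/4π) = -0.31986543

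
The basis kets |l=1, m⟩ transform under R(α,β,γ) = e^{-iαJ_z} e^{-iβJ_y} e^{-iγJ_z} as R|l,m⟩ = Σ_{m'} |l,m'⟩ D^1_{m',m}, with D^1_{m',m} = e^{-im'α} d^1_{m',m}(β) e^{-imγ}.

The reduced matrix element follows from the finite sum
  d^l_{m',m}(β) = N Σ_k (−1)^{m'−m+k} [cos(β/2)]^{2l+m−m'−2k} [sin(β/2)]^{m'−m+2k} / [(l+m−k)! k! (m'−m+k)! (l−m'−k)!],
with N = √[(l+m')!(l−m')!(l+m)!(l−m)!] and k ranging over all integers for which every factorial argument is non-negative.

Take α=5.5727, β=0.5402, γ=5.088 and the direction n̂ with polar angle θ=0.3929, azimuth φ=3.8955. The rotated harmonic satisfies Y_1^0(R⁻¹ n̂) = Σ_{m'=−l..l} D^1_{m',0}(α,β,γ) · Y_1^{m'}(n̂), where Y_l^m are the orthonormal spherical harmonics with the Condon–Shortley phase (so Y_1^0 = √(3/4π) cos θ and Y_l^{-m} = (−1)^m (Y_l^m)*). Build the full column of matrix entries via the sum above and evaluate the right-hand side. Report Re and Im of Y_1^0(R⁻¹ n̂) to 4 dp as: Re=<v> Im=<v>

Re=0.3769 Im=0.0000

Need the full column D^1_{m',0} for m'=−1..1 at α=5.5727, β=0.5402, γ=5.0880.
cos(β/2)=0.963744, sin(β/2)=0.266828
d^1_{-1,0}: single k=1 term ⇒ +0.363670;  D = +0.275679-0.237186i
d^1_{0,0}: k∈[0..1] ⇒ +0.928803 -0.071197 = +0.857606;  D = +0.857606+0.000000i
d^1_{1,0}: single k=0 term ⇒ -0.363670;  D = -0.275679-0.237186i
Y_1^{m'}(θ=0.3929,φ=3.8955) and Σ D·Y over m':
  (+0.2757-0.2372i)·(-0.0964+0.0905i)  (+0.8576+0.0000i)·(+0.4514+0.0000i)  (-0.2757-0.2372i)·(+0.0964+0.0905i)
Y_1^0(R⁻¹ n̂) = +0.376882+0.000000i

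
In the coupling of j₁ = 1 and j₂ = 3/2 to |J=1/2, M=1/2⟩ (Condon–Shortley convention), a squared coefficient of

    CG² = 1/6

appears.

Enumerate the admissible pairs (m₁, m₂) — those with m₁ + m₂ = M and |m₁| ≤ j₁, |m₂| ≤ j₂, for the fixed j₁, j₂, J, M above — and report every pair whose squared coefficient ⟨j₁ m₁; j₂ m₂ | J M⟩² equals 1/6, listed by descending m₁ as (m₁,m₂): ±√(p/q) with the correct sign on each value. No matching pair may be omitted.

(1,-1/2): +√(1/6)

Admissible pairs with m₁+m₂ = M = 1/2: (-1,3/2), (0,1/2), (1,-1/2)
  (m₁,m₂)=(1,-1/2): CG² = 1/6, CG = +√(1/6)   ← matches the target
  (m₁,m₂)=(0,1/2): CG² = 1/3, CG = −√(1/3)
  (m₁,m₂)=(-1,3/2): CG² = 1/2, CG = +√(1/2)
Pairs with CG² = 1/6: (1,-1/2): +√(1/6)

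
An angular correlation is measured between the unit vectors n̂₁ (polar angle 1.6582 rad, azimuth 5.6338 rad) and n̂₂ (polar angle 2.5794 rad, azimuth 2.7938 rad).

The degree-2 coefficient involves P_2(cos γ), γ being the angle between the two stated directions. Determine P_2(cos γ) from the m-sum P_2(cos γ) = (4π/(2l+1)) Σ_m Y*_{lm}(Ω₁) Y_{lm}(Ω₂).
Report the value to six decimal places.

Expand P_2 via completeness: Σ_{m} conj(Y_{2,m}) at Ω₁ times Y_{2,m} at Ω₂ —
  m=-2: (0.102995, -0.369235) × (0.084256, 0.070334) = (0.034648, -0.023866)  (running Σ = (0.034648, -0.023866))
  m=-1: (-0.053506, 0.040624) × (0.327559, 0.118750) = (-0.022350, 0.006953)  (running Σ = (0.012297, -0.016913))
  m=0: (-0.308182, -0.000000) × (0.361942, 0.000000) = (-0.111544, -0.000000)  (running Σ = (-0.099247, -0.016913))
  m=1: (0.053506, 0.040624) × (-0.327559, 0.118750) = (-0.022350, -0.006953)  (running Σ = (-0.121597, -0.023866))
  m=2: (0.102995, 0.369235) × (0.084256, -0.070334) = (0.034648, 0.023866)  (running Σ = (-0.086950, 0.000000))
Accumulated sum (-0.086950, 0.000000); after 4π/(2l+1) scaling, (-0.218528, 0.000000) ⇒ P_2 = -0.218528

-0.218528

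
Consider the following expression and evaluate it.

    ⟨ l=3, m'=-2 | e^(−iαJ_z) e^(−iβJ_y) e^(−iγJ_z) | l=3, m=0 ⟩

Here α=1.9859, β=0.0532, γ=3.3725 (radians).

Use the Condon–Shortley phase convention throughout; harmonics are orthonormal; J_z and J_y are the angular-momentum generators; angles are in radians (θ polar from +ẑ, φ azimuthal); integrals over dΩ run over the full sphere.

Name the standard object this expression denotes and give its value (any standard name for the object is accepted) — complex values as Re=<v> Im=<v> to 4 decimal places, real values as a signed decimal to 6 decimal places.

Wigner D-matrix element, Re=-0.0026 Im=-0.0029

This is a Wigner D-matrix element — the rotation-matrix element ⟨l m'| R(α,β,γ) |l m⟩ in the angular-momentum basis.
Split into d^3_{-2,0}(β=0.0532) × two z-phases.
Half-angle: c=0.999646, s=0.026597. N=√(1·120·6·6)=65.726707
k∈{2,3} keeps every argument non-negative
  k=2: (−1)^0·65.7267/(12)·0.9996^4·0.0266^2 = +0.003869
  k=3: (−1)^1·65.7267/(12)·0.9996^2·0.0266^4 = -0.000003
d^3_{-2,0}(0.0532) = +0.003869 -0.000003 = +0.003866
Attach z-rotation phases: D = e^{-i(-2)(1.9859)}·(+0.003866)·e^{-i(0)(3.3725)} = -0.002609-0.002854i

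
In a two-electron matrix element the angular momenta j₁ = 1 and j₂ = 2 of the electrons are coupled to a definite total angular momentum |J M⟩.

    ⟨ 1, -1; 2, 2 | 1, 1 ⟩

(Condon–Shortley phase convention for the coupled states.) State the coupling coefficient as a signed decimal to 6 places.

triangle: 2!·0!·2!/5! = 4/120
(j±m)!: 0!·2!·4!·0!·2!·0! = 96
prefactor² = (2J+1)·Δ·N² = 48/5
  k=2: +1/(2!·0!·0!·2!·0!·0!) = 1/4
Σ = 1/4  ⇒  CG² = 48/5·(1/4)² = 3/5
CG = +√(3/5) = +0.774597

+0.774597  (= +√(3/5))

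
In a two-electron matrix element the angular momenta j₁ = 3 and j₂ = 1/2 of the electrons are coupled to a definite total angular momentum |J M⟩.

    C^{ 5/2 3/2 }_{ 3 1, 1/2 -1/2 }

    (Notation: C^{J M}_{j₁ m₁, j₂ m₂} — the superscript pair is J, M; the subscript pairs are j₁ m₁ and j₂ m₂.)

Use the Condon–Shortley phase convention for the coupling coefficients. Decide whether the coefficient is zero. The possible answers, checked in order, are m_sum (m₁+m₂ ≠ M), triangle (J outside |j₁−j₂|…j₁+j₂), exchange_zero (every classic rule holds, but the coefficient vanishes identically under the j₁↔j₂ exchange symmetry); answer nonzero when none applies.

m-sum: m₁+m₂ = 1+(-1/2) = 1/2, M = 3/2  ✗ ⇒ coefficient is 0

m_sum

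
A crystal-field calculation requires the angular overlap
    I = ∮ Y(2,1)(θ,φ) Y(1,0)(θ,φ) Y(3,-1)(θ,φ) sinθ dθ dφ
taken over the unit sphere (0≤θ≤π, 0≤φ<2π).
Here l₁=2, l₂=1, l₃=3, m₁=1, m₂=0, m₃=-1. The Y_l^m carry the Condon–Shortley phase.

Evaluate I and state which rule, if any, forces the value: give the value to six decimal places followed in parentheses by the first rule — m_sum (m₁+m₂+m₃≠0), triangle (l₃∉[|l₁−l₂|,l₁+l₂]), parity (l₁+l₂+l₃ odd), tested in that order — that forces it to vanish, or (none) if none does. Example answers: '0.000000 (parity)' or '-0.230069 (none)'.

m-sum 0 ✓  L=6 even ✓  1≤3≤3 ✓
Π(2lᵢ+1) = 5×3×7 = 105
triangle coeff Δ(2,1,3) = 1/105
Σ_t [0,0]: t=0:+1/4 = 1/4
(3j)²=3/35 [(2 1 3; 0 0 0)], sign=-1
Σ_t [0,0]: t=0:+1/6 = 1/6
(3j)²=8/105 [(2 1 3; 1 0 -1)], sign=+1
⇒ 4πI² = 24/35
I = (-1)√(24/35/(4π)) = -0.23359668
No selection rule forces the value: the integral is nonzero (none).

-0.233597 (none)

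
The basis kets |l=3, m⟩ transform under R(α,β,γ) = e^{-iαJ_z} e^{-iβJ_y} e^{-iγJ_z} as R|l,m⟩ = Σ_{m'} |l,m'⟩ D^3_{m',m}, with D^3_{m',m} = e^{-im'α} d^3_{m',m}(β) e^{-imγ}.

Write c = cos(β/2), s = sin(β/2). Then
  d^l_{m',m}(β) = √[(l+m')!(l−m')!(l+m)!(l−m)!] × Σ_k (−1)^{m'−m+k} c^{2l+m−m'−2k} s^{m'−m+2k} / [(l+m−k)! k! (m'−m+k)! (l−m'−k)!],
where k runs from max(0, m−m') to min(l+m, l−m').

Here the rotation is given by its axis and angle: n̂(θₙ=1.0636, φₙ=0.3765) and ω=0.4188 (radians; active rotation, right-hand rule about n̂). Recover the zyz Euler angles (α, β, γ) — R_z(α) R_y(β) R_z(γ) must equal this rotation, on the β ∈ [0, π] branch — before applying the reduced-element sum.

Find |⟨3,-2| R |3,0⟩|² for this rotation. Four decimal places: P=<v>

P=0.0267

Axis–angle → zyz. n̂ = (sinθₙcosφₙ, sinθₙsinφₙ, cosθₙ) = (+0.812885, +0.321382, +0.485728), ω = 0.4188.
R = I cosω + sinω [n̂]ₓ + (1−cosω) n̂n̂ᵀ gives
  R = [+0.970684, -0.174951, +0.164818; +0.220106, +0.922504, -0.317080; -0.096572, +0.344062, +0.933967]
β = atan2(√(R₁₃²+R₂₃²), R₃₃) = 0.365438; α = atan2(R₂₃, R₁₃) mod 2π = 5.191749; γ = atan2(R₃₂, −R₃₁) mod 2π = 1.297157
Split into d^3_{-2,0}(β=0.3654) × two z-phases.
With c≡cos(β/2)=0.983353 and s≡sin(β/2)=0.181704, N=[1·120·6·6]^{1/2}=65.726707
Admissible k: 2..3 (factorial args all ≥0)
  k=2: (−1)^0·65.7267/(12)·0.9834^4·0.1817^2 = +0.169094
  k=3: (−1)^1·65.7267/(12)·0.9834^2·0.1817^4 = -0.005773
d^3_{-2,0}(0.3654) = +0.169094 -0.005773 = +0.163320
|D^3_{-2,0}|² = |d^3_{-2,0}(β)|² = (+0.163320)² = 0.026673 (the z-rotation phases have unit modulus)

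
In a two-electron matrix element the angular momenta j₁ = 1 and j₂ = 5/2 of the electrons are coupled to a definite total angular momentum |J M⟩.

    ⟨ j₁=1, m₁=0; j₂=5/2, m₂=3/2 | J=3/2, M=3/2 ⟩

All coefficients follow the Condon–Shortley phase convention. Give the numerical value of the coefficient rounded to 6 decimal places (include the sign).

-0.516398

triangle: 2!×0!×3!/6! = 12/720
(j±m)!: 1!×1!×4!×1!×3!×0! = 144
prefactor² = (2J+1)×Δ×N² = 48/5
  k=1: −1/(1!×1!×0!×3!×0!×0!) = -1/6
Σ = -1/6  ⇒  CG² = 48/5×(-1/6)² = 4/15
CG = −√(4/15) = -0.516398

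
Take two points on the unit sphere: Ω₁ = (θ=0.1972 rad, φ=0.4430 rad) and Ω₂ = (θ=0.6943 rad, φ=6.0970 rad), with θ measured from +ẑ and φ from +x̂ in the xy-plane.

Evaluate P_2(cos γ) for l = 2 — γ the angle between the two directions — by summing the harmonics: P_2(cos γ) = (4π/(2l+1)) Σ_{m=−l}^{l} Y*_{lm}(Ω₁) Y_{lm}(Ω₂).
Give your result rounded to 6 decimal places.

Addition theorem: P_2(cos γ) = (4π/5) Σ_m Y*_{lm}(Ω₁) Y_{lm}(Ω₂), m = −2…2:
  m=-2: (0.00938 + 0.01148j) × (0.14730 + 0.05754j) = 0.00072 + 0.00223j  (running Σ = 0.00072 + 0.00223j)
  m=-1: (0.13410 + 0.06362j) × (0.37332 + 0.07032j) = 0.04559 + 0.03318j  (running Σ = 0.04631 + 0.03541j)
  m=0: (0.59446 + 0.00000j) × (0.24341 + 0.00000j) = 0.14470 + 0.00000j  (running Σ = 0.19101 + 0.03541j)
  m=1: (-0.13410 + 0.06362j) × (-0.37332 + 0.07032j) = 0.04559 - 0.03318j  (running Σ = 0.23660 + 0.00223j)
  m=2: (0.00938 - 0.01148j) × (0.14730 - 0.05754j) = 0.00072 - 0.00223j  (running Σ = 0.23732 + 0.00000j)
Total Σ_m = 0.23732 + 0.00000j. Multiply by 2.513274: 0.59644 + 0.00000j. P_2(cos γ) = 0.596443

0.596443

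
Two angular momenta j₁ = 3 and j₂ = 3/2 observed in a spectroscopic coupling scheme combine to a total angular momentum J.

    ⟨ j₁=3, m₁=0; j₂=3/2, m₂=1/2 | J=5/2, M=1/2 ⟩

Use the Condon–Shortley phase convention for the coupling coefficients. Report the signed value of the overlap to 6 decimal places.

−√(6/35) ≈ -0.414039

j₁+j₂−J=2  J+j₁−j₂=4  J−j₁+j₂=1  j₁+j₂+J+1=8
(j₁±m₁, j₂±m₂, J±M) = (3,3,2,1,3,2)
P² = 216/35
sum k=1..2:
  [1] −1/4 = -1/4
  [2] +1/12 = 1/12
S = -1/6
C² = P²·S² = 6/35 ; C = -0.414039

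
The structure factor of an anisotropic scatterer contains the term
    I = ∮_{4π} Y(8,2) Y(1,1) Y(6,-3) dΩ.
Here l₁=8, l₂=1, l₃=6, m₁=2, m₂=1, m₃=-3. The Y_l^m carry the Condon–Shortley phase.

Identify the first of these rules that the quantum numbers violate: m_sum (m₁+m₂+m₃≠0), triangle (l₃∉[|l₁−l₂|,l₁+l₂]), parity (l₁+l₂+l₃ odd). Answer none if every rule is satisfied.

triangle

azimuthal sum: 2 + 1 − 3 = 0  ✓
l₃ must lie in [7,9]; have l₃=6  ✗
L = 8 + 1 + 6 = 15 (odd)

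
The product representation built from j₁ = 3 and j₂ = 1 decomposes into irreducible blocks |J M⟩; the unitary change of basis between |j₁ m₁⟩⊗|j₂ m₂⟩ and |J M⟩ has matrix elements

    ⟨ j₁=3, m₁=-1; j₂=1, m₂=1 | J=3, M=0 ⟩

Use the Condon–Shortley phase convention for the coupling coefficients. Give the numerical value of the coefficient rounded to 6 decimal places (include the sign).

j₁+j₂−J=1  J+j₁−j₂=5  J−j₁+j₂=1  j₁+j₂+J+1=8
(j₁±m₁, j₂±m₂, J±M) = (2,4,2,0,3,3)
P² = 72
sum k=1..1:
  [1] −1/12 = -1/12
S = -1/12
C² = P²·S² = 1/2 ; C = -0.707107

-0.707107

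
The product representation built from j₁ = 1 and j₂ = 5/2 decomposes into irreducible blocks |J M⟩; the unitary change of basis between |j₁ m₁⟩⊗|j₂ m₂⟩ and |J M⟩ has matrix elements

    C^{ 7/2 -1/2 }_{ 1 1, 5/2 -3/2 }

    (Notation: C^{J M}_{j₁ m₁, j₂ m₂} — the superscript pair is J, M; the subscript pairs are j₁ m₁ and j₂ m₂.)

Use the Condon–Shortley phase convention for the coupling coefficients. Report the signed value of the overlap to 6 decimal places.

+√(1/7) = +0.377964

j₁+j₂−J=0  J+j₁−j₂=2  J−j₁+j₂=5  j₁+j₂+J+1=8
(j₁±m₁, j₂±m₂, J±M) = (2,0,1,4,3,4)
P² = 2304/7
sum k=0..0:
  [0] +1/48 = 1/48
S = 1/48
C² = P²·S² = 1/7 ; C = +0.377964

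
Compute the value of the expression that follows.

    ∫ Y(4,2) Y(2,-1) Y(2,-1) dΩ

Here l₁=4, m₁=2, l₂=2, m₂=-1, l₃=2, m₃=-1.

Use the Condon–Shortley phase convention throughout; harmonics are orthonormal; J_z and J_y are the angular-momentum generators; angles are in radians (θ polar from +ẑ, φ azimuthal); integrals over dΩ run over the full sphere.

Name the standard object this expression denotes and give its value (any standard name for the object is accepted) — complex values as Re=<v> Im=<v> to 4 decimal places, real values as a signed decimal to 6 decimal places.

This is a Gaunt coefficient — the integral of a triple product of spherical harmonics over the sphere.
m-sum 0 ✓  L=8 even ✓  2≤2≤6 ✓
Π(2lᵢ+1) = 9×5×5 = 225
triangle coeff Δ(4,2,2) = 1/630
Σ_t [2,2]: t=2:+1/16 = 1/16
(3j)²=2/35 [(4 2 2; 0 0 0)], sign=+1
Σ_t [1,1]: t=1:−1/36 = -1/36
(3j)²=4/63 [(4 2 2; 2 -1 -1)], sign=+1
⇒ 4πI² = 40/49
I = (+1)√(40/49/(4π)) = 0.25487487

Gaunt coefficient, +0.254875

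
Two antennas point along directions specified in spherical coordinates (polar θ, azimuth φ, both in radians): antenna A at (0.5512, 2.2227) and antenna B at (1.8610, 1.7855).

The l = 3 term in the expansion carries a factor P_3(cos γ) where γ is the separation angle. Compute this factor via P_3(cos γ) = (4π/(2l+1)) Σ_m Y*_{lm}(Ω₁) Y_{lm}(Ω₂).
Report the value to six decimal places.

-0.292832

Summing Y*_{l m}(θ₁,φ₁)·Y_{l m}(θ₂,φ₂) over m ∈ [−3, 3]; prefactor 4π/(2·3+1) = 1.795196:
  m=-3: Y*=+0.055545+0.022502i  Y=+0.220405+0.293501i  product +0.005638+0.021262i
  m=-2: Y*=-0.062999-0.230328i  Y=+0.244118-0.111782i  product -0.041126-0.049185i
  m=-1: Y*=-0.269924+0.353668i  Y=+0.038966+0.178689i  product -0.073715-0.034452i
  m=+0: Y*=+0.199849-0.000000i  Y=+0.276633+0.000000i  product +0.055285+0.000000i
  m=+1: Y*=+0.269924+0.353668i  Y=-0.038966+0.178689i  product -0.073715+0.034452i
  m=+2: Y*=-0.062999+0.230328i  Y=+0.244118+0.111782i  product -0.041126+0.049185i
  m=+3: Y*=-0.055545+0.022502i  Y=-0.220405+0.293501i  product +0.005638-0.021262i
Accumulated sum -0.163120+0.000000i; after 4π/(2l+1) scaling, -0.292832+0.000000i ⇒ P_3 = -0.292832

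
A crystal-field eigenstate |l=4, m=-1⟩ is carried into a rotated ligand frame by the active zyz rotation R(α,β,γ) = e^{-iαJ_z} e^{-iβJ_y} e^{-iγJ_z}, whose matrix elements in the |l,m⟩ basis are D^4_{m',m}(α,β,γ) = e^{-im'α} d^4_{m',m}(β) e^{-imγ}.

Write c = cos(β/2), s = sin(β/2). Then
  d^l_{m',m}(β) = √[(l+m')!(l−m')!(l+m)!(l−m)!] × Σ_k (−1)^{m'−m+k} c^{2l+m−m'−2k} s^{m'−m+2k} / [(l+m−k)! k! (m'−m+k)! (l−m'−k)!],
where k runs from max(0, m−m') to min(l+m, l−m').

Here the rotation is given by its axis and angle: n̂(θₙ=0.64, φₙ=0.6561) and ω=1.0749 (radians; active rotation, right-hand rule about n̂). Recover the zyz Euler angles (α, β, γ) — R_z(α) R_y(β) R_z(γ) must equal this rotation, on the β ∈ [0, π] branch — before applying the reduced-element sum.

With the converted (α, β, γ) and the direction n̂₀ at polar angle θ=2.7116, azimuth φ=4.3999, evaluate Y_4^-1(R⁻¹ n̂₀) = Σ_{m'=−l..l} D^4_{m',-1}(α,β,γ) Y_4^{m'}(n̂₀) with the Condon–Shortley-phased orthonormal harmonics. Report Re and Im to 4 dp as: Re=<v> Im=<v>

Re=0.0413 Im=-0.0961

Axis–angle → zyz. n̂ = (sinθₙcosφₙ, sinθₙsinφₙ, cosθₙ) = (+0.473204, +0.364308, +0.802096), ω = 1.0749.
R = I cosω + sinω [n̂]ₓ + (1−cosω) n̂n̂ᵀ gives
  R = [+0.593196, -0.615113, +0.519379; +0.795842, +0.545389, -0.263033; -0.121469, +0.569374, +0.813055]
β = atan2(√(R₁₃²+R₂₃²), R₃₃) = 0.621415; α = atan2(R₂₃, R₁₃) mod 2π = 5.814402; γ = atan2(R₃₂, −R₃₁) mod 2π = 1.360609
Need the full column D^4_{m',-1} for m'=−4..4 at α=5.8144, β=0.6214, γ=1.3606.
cos(β/2)=0.952117, sin(β/2)=0.305733
d^4_{-4,-1}: single k=3 term ⇒ +0.167329;  D = +0.145664-0.082346i
d^4_{-3,-1}: k∈[2..3] ⇒ +0.552709 -0.094983 = +0.457726;  D = +0.457247-0.020930i
d^4_{-2,-1}: k∈[1..3] ⇒ +0.920050 -0.474333 +0.032606 = +0.478323;  D = +0.436156+0.196369i
d^4_{-1,-1}: k∈[0..3] ⇒ +0.675343 -1.044522 +0.215402 -0.007403 = -0.161181;  D = -0.101220-0.125434i
d^4_{0,-1}: k∈[0..3] ⇒ -0.969818 +0.599990 -0.061865 +0.001063 = -0.430630;  D = -0.089848-0.421153i
d^4_{1,-1}: k∈[0..3] ⇒ +0.696348 -0.215402 +0.011105 -0.000076 = +0.491975;  D = -0.125810+0.475617i
d^4_{2,-1}: k∈[0..2] ⇒ -0.316222 +0.048909 -0.001009 = -0.268322;  D = +0.178411-0.200415i
d^4_{3,-1}: k∈[0..1] ⇒ +0.094983 -0.005876 = +0.089107;  D = -0.082927+0.032607i
d^4_{4,-1}: single k=0 term ⇒ -0.017253;  D = +0.017177+0.001622i
Y_4^{m'}(θ=2.7116,φ=4.3999) and Σ D·Y over m':
  (+0.1457-0.0823i)·(+0.0042+0.0127i)  (+0.4572-0.0209i)·(-0.0664+0.0488i)  (+0.4362+0.1964i)·(-0.2255-0.1627i)  (-0.1012-0.1254i)·(+0.1534-0.4748i)  (-0.0898-0.4212i)·(+0.2228+0.0000i)  (-0.1258+0.4756i)·(-0.1534-0.4748i)  (+0.1784-0.2004i)·(-0.2255+0.1627i)  (-0.0829+0.0326i)·(+0.0664+0.0488i)  (+0.0172+0.0016i)·(+0.0042-0.0127i)
Y_4^-1(R⁻¹ n̂) = +0.041287-0.096144i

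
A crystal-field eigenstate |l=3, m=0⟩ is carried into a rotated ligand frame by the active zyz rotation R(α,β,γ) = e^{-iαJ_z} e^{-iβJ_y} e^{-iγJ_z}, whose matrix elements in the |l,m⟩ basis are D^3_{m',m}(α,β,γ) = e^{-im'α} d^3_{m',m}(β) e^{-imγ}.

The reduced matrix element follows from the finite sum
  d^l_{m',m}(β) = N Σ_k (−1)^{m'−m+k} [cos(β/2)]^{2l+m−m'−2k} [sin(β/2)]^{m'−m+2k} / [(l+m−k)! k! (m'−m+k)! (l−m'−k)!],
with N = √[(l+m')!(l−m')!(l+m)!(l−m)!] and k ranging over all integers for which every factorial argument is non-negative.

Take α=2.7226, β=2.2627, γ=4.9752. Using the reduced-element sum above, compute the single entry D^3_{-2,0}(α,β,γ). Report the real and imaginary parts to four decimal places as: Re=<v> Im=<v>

Re=-0.3465 Im=0.3850

D^3_{-2,0}(2.7226,2.2627,4.9752) = e^{-i·-2·2.7226}·d^3_{-2,0}(2.2627)·e^{-i·0·4.9752}. Compute d first:
Half-angle: c=0.425438, s=0.904987. N=√(1·120·6·6)=65.726707
The bounds max(0,m−m')=2 and min(l+m,l−m')=3 give 2 terms
  k=2: (−1)^0·65.7267/(12)·0.4254^4·0.9050^2 = +0.146958
  k=3: (−1)^1·65.7267/(12)·0.4254^2·0.9050^4 = -0.664973
d^3_{-2,0}(2.2627) = +0.146958 -0.664973 = -0.518015
Phases: e^{-i·(-2)·2.7226}=+0.668962-0.743297i, e^{-i·(0)·4.9752}=+1.000000+0.000000i ⇒ D=-0.346532+0.385039i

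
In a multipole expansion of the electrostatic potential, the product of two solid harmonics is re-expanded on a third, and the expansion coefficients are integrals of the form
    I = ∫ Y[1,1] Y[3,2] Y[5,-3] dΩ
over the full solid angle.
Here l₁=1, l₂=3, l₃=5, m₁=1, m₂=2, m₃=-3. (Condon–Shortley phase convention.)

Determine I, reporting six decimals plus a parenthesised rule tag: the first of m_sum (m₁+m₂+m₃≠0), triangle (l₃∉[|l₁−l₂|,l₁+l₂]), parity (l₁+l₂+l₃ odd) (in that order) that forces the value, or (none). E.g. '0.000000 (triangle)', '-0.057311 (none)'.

0.000000 (triangle)

triangle: need 2≤l₃≤4, have 5; I=0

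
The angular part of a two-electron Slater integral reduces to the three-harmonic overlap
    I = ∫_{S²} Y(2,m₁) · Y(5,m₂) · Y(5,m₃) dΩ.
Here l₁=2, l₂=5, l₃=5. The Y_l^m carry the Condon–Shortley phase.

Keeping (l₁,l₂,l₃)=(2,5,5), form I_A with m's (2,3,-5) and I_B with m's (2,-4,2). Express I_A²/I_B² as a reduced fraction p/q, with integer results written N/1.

5/12

Shared (l₁,l₂,l₃)=(2,5,5): N and (l;000)² cancel in I_A²/I_B².
A: Δ = 2!·2!·8!/13! = 1/38610; Racah Σ t=0..0: t=0:+1/161280 = 1/161280; ⇒ 3j(2 5 5; 2 3 -5)² = 1/143, sgn +1
B: Δ = 2!·2!·8!/13! = 1/38610; Racah Σ t=0..0: t=0:+1/20160 = 1/20160; ⇒ 3j(2 5 5; 2 -4 2)² = 12/715, sgn -1
I_A²/I_B² = (1/143)/(12/715) = 5/12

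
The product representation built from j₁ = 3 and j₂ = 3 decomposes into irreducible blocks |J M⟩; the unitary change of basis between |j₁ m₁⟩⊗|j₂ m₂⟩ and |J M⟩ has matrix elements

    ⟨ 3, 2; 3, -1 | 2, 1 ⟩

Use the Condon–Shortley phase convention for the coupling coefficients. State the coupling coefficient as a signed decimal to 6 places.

-0.422577

triangle: 4!*2!*2!/9! = 96/362880
(j±m)!: 5!*1!*2!*4!*3!*1! = 34560
prefactor² = (2J+1)*Δ*N² = 320/7
  k=0: +1/(0!*4!*1!*2!*1!*0!) = 1/48
  k=1: −1/(1!*3!*0!*1!*2!*1!) = -1/12
Σ = -1/16  ⇒  CG² = 320/7*(-1/16)² = 5/28
CG = −√(5/28) = -0.422577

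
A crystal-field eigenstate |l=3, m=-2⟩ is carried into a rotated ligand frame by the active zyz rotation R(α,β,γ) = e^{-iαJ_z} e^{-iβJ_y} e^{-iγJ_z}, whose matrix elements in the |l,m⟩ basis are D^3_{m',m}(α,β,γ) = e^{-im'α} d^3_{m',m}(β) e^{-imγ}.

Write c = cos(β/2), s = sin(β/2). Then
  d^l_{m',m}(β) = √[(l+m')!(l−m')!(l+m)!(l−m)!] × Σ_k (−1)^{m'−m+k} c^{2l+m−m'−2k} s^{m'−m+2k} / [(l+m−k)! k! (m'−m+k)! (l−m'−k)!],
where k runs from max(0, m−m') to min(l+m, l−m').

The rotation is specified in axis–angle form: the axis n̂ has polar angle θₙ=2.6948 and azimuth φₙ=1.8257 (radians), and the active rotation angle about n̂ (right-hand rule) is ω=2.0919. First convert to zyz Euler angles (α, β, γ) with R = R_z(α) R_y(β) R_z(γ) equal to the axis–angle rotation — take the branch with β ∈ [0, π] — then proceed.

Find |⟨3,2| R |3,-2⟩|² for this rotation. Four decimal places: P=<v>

Axis–angle → zyz. n̂ = (sinθₙcosφₙ, sinθₙsinφₙ, cosθₙ) = (-0.108949, +0.418114, -0.901838), ω = 2.0919.
R = I cosω + sinω [n̂]ₓ + (1−cosω) n̂n̂ᵀ gives
  R = [-0.480059, +0.713906, +0.509786; -0.850368, -0.235987, -0.470303; -0.215449, -0.659279, +0.720370]
β = atan2(√(R₁₃²+R₂₃²), R₃₃) = 0.766460; α = atan2(R₂₃, R₁₃) mod 2π = 5.538051; γ = atan2(R₃₂, −R₃₁) mod 2π = 5.028244
First d^3_{2,-2}(β=0.7665), then the phase factors e^{-i(2)α} and e^{-i(-2)γ}:
With c≡cos(β/2)=0.927462 and s≡sin(β/2)=0.373918, N=[120·1·1·120]^{1/2}=120.000000
k∈{0,1} keeps every argument non-negative
  k=0: (−1)^4·120.0000/(24)·0.9275^2·0.3739^4 = +0.084075
  k=1: (−1)^5·120.0000/(120)·0.9275^0·0.3739^6 = -0.002733
d^3_{2,-2}(0.7665) = +0.084075 -0.002733 = +0.081342
|D^3_{2,-2}|² = |d^3_{2,-2}(β)|² = (+0.081342)² = 0.006617 (the z-rotation phases have unit modulus)

P=0.0066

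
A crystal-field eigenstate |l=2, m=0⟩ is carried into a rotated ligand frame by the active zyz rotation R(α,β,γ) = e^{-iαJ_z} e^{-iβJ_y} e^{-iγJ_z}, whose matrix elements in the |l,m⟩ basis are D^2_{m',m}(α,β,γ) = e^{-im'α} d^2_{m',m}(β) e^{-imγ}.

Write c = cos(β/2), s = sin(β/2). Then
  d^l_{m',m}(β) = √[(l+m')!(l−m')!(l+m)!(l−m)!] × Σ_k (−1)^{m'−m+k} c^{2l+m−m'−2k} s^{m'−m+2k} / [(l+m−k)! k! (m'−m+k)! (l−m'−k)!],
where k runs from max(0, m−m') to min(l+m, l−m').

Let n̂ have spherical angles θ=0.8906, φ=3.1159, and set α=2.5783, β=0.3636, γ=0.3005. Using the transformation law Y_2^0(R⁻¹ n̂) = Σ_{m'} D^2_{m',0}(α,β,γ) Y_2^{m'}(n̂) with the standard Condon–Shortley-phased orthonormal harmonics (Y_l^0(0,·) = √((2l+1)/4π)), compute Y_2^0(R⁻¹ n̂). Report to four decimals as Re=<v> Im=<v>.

Need the full column D^2_{m',0} for m'=−2..2 at α=2.5783, β=0.3636, γ=0.3005.
cos(β/2)=0.983520, sin(β/2)=0.180800
d^2_{-2,0}: single k=2 term ⇒ +0.077453;  D = +0.033285-0.069936i
d^2_{-1,0}: k∈[1..2] ⇒ +0.421331 -0.014238 = +0.407093;  D = -0.344198+0.217377i
d^2_{0,0}: k∈[0..2] ⇒ +0.935691 -0.126481 +0.001069 = +0.810279;  D = +0.810279+0.000000i
d^2_{1,0}: k∈[0..1] ⇒ -0.421331 +0.014238 = -0.407093;  D = +0.344198+0.217377i
d^2_{2,0}: single k=0 term ⇒ +0.077453;  D = +0.033285+0.069936i
Y_2^{m'}(θ=0.8906,φ=3.1159) and Σ D·Y over m':
  (+0.0333-0.0699i)·(+0.2332+0.0120i)  (-0.3442+0.2174i)·(-0.3776-0.0097i)  (+0.8103+0.0000i)·(+0.0589+0.0000i)  (+0.3442+0.2174i)·(+0.3776-0.0097i)  (+0.0333+0.0699i)·(+0.2332-0.0120i)
Y_2^0(R⁻¹ n̂) = +0.329095-0.000000i

Re=0.3291 Im=0.0000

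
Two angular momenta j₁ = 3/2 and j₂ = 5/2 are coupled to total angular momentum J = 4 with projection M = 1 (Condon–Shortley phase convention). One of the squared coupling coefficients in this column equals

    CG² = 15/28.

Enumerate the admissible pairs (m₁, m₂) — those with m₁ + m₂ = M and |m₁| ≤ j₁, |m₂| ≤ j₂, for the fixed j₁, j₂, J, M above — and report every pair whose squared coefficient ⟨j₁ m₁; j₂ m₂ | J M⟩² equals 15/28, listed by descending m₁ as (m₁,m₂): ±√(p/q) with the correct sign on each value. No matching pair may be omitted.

Admissible pairs with m₁+m₂ = M = 1: (-3/2,5/2), (-1/2,3/2), (1/2,1/2), (3/2,-1/2)
  (m₁,m₂)=(3/2,-1/2): CG² = 5/28, CG = +√(5/28)
  (m₁,m₂)=(1/2,1/2): CG² = 15/28, CG = +√(15/28)   ← matches the target
  (m₁,m₂)=(-1/2,3/2): CG² = 15/56, CG = +√(15/56)
  (m₁,m₂)=(-3/2,5/2): CG² = 1/56, CG = +√(1/56)
Pairs with CG² = 15/28: (1/2,1/2): +√(15/28)

(1/2,1/2): +√(15/28)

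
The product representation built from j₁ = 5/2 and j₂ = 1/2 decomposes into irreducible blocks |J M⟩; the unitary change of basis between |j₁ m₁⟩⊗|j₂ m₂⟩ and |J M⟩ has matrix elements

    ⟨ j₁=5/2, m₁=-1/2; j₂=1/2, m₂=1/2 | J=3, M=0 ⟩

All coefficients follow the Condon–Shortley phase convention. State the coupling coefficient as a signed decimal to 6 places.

j₁+j₂−J=0  J+j₁−j₂=5  J−j₁+j₂=1  j₁+j₂+J+1=7
(j₁±m₁, j₂±m₂, J±M) = (2,3,1,0,3,3)
P² = 72
sum k=0..0:
  [0] +1/12 = 1/12
S = 1/12
C² = P²·S² = 1/2 ; C = +0.707107

+0.707107  (= +√(1/2))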